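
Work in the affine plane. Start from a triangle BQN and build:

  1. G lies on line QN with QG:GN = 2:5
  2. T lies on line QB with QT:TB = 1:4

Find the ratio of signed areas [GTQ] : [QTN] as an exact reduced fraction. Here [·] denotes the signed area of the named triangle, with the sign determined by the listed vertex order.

Work in coordinates with B = (0, 0), Q = (1, 0), N = (0, 1).
1. G lies on line QN with QG:GN = 2:5 ⇒ G = (5/7, 2/7)
2. T lies on line QB with QT:TB = 1:4 ⇒ T = (4/5, 0)
2·[GTQ] = 2/35, 2·[QTN] = -1/5
[GTQ]:[QTN] = 2/35:-1/5 = -2/7

[GTQ]:[QTN] = -2/7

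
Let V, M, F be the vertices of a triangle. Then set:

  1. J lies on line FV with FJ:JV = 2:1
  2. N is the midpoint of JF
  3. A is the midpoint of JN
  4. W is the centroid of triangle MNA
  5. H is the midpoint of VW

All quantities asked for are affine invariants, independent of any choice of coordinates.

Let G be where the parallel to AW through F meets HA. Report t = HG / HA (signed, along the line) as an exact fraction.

Set V = (0, 0), M = (1, 0), F = (0, 1); any affine frame gives the same invariant.
1. J lies on line FV with FJ:JV = 2:1 ⇒ J = (0, 1/3)
2. N is the midpoint of JF ⇒ N = (0, 2/3)
3. A is the midpoint of JN ⇒ A = (0, 1/2)
4. W is the centroid of triangle MNA ⇒ W = (1/3, 7/18)
5. H is the midpoint of VW ⇒ H = (1/6, 7/36)
through F parallel to AW: direction (1/3, -1/9); meets HA at G = (-1/3, 10/9)
G = H + t·(A−H) with t = 3

t = 3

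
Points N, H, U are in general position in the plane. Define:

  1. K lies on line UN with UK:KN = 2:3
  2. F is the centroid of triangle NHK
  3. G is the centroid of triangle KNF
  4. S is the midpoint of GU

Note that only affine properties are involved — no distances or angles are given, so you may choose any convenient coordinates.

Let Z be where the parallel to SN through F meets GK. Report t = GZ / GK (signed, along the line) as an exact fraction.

Set N = (0, 0), H = (1, 0), U = (0, 1); any affine frame gives the same invariant.
1. K lies on line UN with UK:KN = 2:3 ⇒ K = (0, 3/5)
2. F is the centroid of triangle NHK ⇒ F = (1/3, 1/5)
3. G is the centroid of triangle KNF ⇒ G = (1/9, 4/15)
4. S is the midpoint of GU ⇒ S = (1/18, 19/30)
through F parallel to SN: direction (-1/18, -19/30); meets GK at Z = (7/24, -11/40)
Z = G + t·(K−G) with t = -13/8

t = -13/8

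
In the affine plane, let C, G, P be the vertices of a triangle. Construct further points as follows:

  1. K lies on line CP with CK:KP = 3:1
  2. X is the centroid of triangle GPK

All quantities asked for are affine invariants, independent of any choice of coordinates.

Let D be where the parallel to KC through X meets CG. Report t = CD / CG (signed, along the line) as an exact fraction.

t = 1/3

Set C = (0, 0), G = (1, 0), P = (0, 1); any affine frame gives the same invariant.
1. K lies on line CP with CK:KP = 3:1 ⇒ K = (0, 3/4)
2. X is the centroid of triangle GPK ⇒ X = (1/3, 7/12)
through X parallel to KC: direction (0, -3/4); meets CG at D = (1/3, 0)
D = C + t·(G−C) with t = 1/3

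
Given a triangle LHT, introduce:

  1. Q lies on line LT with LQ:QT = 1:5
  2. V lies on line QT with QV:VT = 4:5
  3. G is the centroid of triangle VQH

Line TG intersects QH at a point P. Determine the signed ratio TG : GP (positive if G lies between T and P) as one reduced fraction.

Choose coordinates L = (0, 0), H = (1, 0), T = (0, 1).
1. Q lies on line LT with LQ:QT = 1:5 ⇒ Q = (0, 1/6)
2. V lies on line QT with QV:VT = 4:5 ⇒ V = (0, 29/54)
3. G is the centroid of triangle VQH ⇒ G = (1/3, 19/81)
line TG meets QH at P = (9/23, 7/69)
G = T + t·(P−T) with t = 23/27, so TG:GP = 23/27:4/27

TG:GP = 23/4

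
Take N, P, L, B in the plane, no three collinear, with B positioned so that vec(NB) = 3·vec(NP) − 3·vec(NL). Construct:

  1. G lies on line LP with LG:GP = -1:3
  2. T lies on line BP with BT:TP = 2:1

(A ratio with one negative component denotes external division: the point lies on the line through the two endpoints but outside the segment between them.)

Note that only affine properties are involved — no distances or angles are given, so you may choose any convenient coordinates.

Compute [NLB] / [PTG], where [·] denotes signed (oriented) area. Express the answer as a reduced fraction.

Work in coordinates with N = (0, 0), P = (1, 0), L = (0, 1), B = (3, -3).
1. G lies on line LP with LG:GP = -1:3 ⇒ G = (-1/2, 3/2)
2. T lies on line BP with BT:TP = 2:1 ⇒ T = (5/3, -1)
2·[NLB] = -3, 2·[PTG] = -1/2
[NLB]:[PTG] = -3:-1/2 = 6

[NLB]:[PTG] = 6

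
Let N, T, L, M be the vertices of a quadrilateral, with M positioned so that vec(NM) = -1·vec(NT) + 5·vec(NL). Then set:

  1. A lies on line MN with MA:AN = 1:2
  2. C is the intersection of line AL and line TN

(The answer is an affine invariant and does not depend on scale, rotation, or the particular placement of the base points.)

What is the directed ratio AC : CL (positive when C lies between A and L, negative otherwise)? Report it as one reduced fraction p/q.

Choose coordinates N = (0, 0), T = (1, 0), L = (0, 1), M = (-1, 5).
1. A lies on line MN with MA:AN = 1:2 ⇒ A = (-2/3, 10/3)
2. C is the intersection of line AL and line TN ⇒ C = (2/7, 0)
C = A + t·(L−A) with t = 10/7, so AC:CL = t:(1−t) = 10/7:-3/7

AC:CL = -10/3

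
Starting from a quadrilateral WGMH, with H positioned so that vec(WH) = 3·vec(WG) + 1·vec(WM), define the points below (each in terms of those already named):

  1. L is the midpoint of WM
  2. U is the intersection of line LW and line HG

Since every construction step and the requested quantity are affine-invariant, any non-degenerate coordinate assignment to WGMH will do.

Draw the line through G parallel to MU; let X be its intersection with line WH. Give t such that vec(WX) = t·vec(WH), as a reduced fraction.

t = 1/3

Set W = (0, 0), G = (1, 0), M = (0, 1), H = (3, 1); any affine frame gives the same invariant.
1. L is the midpoint of WM ⇒ L = (0, 1/2)
2. U is the intersection of line LW and line HG ⇒ U = (0, -1/2)
through G parallel to MU: direction (0, -3/2); meets WH at X = (1, 1/3)
X = W + t·(H−W) with t = 1/3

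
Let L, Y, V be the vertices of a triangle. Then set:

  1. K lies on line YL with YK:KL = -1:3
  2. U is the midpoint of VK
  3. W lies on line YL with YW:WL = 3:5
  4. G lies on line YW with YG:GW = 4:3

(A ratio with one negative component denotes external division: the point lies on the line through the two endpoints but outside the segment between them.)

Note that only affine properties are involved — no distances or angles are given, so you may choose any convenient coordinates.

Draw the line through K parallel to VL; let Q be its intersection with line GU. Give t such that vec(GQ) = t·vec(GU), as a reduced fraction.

Set L = (0, 0), Y = (1, 0), V = (0, 1); any affine frame gives the same invariant.
1. K lies on line YL with YK:KL = -1:3 ⇒ K = (3/2, 0)
2. U is the midpoint of VK ⇒ U = (3/4, 1/2)
3. W lies on line YL with YW:WL = 3:5 ⇒ W = (5/8, 0)
4. G lies on line YW with YG:GW = 4:3 ⇒ G = (11/14, 0)
through K parallel to VL: direction (0, -1); meets GU at Q = (3/2, -10)
Q = G + t·(U−G) with t = -20

t = -20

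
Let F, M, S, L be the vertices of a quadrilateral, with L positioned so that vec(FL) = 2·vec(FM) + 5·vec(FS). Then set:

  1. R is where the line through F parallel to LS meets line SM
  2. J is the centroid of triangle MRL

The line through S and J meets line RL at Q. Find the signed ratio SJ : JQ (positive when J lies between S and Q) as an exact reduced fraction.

SJ:JQ = -5/2

Choose coordinates F = (0, 0), M = (1, 0), S = (0, 1), L = (2, 5).
1. R is where the line through F parallel to LS meets line SM ⇒ R = (1/3, 2/3)
2. J is the centroid of triangle MRL ⇒ J = (10/9, 17/9)
line SJ meets RL at Q = (2/3, 23/15)
J = S + t·(Q−S) with t = 5/3, so SJ:JQ = 5/3:-2/3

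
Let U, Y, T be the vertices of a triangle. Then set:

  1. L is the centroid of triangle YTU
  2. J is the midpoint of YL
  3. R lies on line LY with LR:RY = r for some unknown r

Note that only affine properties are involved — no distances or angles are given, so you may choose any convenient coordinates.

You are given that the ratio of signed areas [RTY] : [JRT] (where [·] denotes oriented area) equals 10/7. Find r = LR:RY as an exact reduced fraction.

r = -2/5

Choose coordinates U = (0, 0), Y = (1, 0), T = (0, 1).
1. L is the centroid of triangle YTU ⇒ L = (1/3, 1/3)
2. J is the midpoint of YL ⇒ J = (2/3, 1/6)
3. With LR:RY = r, write λ = r/(r+1) so R = L + λ·(Y−L); R is affine-linear in λ
Every point depending on R is an affine combination of R and λ-independent points, so each such coordinate is linear in λ; the λ² term in each signed area is a multiple of (Y−L)×(Y−L) = 0, so 2·[RTY] and 2·[JRT] are each linear in λ. Evaluating at λ=0 and λ=1:
  2·[RTY] = 1/3·λ − 1/3,   2·[JRT] = 1/3·λ − 1/6
So [RTY]:[JRT] = (1/3·λ − 1/3) / (1/3·λ − 1/6). Setting this equal to 10/7:
  1/3·λ − 1/3 = 10/7·(1/3·λ − 1/6)  ⇒  λ = -2/3
Then r = λ/(1−λ) = (-2/3)/(5/3) = -2/5. Check: with r = -2/5, R = (-1/9, 5/9) and [RTY]:[JRT] = 10/7 as required.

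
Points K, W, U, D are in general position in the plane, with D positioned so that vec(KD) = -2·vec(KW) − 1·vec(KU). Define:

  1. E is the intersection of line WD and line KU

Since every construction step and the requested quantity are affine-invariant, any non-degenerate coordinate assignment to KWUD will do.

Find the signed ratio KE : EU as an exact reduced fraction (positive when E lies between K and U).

Choose coordinates K = (0, 0), W = (1, 0), U = (0, 1), D = (-2, -1).
1. E is the intersection of line WD and line KU ⇒ E = (0, -1/3)
E = K + t·(U−K) with t = -1/3, so KE:EU = t:(1−t) = -1/3:4/3

KE:EU = -1/4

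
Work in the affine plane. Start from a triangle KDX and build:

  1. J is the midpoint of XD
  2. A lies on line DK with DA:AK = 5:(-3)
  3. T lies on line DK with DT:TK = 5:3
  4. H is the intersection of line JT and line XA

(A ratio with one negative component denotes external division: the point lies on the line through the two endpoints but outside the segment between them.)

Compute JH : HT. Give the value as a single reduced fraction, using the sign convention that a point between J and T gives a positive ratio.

Choose coordinates K = (0, 0), D = (1, 0), X = (0, 1).
1. J is the midpoint of XD ⇒ J = (1/2, 1/2)
2. A lies on line DK with DA:AK = 5:(-3) ⇒ A = (-3/2, 0)
3. T lies on line DK with DT:TK = 5:3 ⇒ T = (3/8, 0)
4. H is the intersection of line JT and line XA ⇒ H = (3/4, 3/2)
H = J + t·(T−J) with t = -2, so JH:HT = t:(1−t) = -2:3

JH:HT = -2/3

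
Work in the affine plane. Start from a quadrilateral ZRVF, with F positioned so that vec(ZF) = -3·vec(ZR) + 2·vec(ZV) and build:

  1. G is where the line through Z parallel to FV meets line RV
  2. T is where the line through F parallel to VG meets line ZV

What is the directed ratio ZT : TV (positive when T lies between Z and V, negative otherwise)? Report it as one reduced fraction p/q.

Choose coordinates Z = (0, 0), R = (1, 0), V = (0, 1), F = (-3, 2).
1. G is where the line through Z parallel to FV meets line RV ⇒ G = (3/2, -1/2)
2. T is where the line through F parallel to VG meets line ZV ⇒ T = (0, -1)
T = Z + t·(V−Z) with t = -1, so ZT:TV = t:(1−t) = -1:2

ZT:TV = -1/2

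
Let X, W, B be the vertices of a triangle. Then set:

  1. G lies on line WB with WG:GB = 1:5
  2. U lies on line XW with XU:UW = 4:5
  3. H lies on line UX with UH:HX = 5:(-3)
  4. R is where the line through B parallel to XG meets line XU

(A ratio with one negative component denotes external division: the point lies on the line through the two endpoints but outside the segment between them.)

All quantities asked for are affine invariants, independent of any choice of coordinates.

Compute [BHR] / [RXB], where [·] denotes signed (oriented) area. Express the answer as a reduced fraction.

Work in coordinates with X = (0, 0), W = (1, 0), B = (0, 1).
1. G lies on line WB with WG:GB = 1:5 ⇒ G = (5/6, 1/6)
2. U lies on line XW with XU:UW = 4:5 ⇒ U = (4/9, 0)
3. H lies on line UX with UH:HX = 5:(-3) ⇒ H = (-2/3, 0)
4. R is where the line through B parallel to XG meets line XU ⇒ R = (-5, 0)
2·[BHR] = -13/3, 2·[RXB] = 5
[BHR]:[RXB] = -13/3:5 = -13/15

[BHR]:[RXB] = -13/15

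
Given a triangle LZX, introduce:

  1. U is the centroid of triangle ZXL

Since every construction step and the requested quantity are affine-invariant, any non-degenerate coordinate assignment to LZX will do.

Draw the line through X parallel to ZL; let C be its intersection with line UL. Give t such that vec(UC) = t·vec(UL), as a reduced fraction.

Assign L = (0, 0), Z = (1, 0), X = (0, 1) — the answer is frame-independent, so this choice is without loss of generality.
1. U is the centroid of triangle ZXL ⇒ U = (1/3, 1/3)
through X parallel to ZL: direction (-1, 0); meets UL at C = (1, 1)
C = U + t·(L−U) with t = -2

t = -2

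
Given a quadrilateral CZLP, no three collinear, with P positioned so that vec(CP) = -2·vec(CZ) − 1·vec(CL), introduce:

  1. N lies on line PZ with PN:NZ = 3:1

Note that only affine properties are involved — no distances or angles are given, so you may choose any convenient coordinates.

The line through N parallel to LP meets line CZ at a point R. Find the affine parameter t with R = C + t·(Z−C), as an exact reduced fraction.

Set C = (0, 0), Z = (1, 0), L = (0, 1), P = (-2, -1); any affine frame gives the same invariant.
1. N lies on line PZ with PN:NZ = 3:1 ⇒ N = (1/4, -1/4)
through N parallel to LP: direction (-2, -2); meets CZ at R = (1/2, 0)
R = C + t·(Z−C) with t = 1/2

t = 1/2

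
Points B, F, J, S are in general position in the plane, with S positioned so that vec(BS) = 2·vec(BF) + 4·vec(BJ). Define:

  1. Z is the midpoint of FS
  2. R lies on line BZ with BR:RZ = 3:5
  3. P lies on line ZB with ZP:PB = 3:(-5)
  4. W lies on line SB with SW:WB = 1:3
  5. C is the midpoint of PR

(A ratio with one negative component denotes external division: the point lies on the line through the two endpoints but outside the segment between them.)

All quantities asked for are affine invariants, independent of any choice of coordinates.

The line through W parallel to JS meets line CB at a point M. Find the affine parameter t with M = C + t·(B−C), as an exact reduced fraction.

Work in coordinates with B = (0, 0), F = (1, 0), J = (0, 1), S = (2, 4).
1. Z is the midpoint of FS ⇒ Z = (3/2, 2)
2. R lies on line BZ with BR:RZ = 3:5 ⇒ R = (9/16, 3/4)
3. P lies on line ZB with ZP:PB = 3:(-5) ⇒ P = (15/4, 5)
4. W lies on line SB with SW:WB = 1:3 ⇒ W = (3/2, 3)
5. C is the midpoint of PR ⇒ C = (69/32, 23/8)
through W parallel to JS: direction (2, 3); meets CB at M = (-9/2, -6)
M = C + t·(B−C) with t = 71/23

t = 71/23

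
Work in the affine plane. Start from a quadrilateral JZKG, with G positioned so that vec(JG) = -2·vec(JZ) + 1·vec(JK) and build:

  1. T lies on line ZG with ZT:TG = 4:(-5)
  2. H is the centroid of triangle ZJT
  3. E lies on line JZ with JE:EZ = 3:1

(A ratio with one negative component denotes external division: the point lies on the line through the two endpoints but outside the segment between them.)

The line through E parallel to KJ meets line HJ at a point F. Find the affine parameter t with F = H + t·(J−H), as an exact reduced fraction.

t = 47/56

Choose coordinates J = (0, 0), Z = (1, 0), K = (0, 1), G = (-2, 1).
1. T lies on line ZG with ZT:TG = 4:(-5) ⇒ T = (13, -4)
2. H is the centroid of triangle ZJT ⇒ H = (14/3, -4/3)
3. E lies on line JZ with JE:EZ = 3:1 ⇒ E = (3/4, 0)
through E parallel to KJ: direction (0, -1); meets HJ at F = (3/4, -3/14)
F = H + t·(J−H) with t = 47/56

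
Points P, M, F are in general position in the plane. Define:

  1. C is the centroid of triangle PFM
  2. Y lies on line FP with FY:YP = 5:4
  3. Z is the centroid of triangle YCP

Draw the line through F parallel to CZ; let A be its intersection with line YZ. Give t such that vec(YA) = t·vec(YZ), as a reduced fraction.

t = -5/2

Set P = (0, 0), M = (1, 0), F = (0, 1); any affine frame gives the same invariant.
1. C is the centroid of triangle PFM ⇒ C = (1/3, 1/3)
2. Y lies on line FP with FY:YP = 5:4 ⇒ Y = (0, 4/9)
3. Z is the centroid of triangle YCP ⇒ Z = (1/9, 7/27)
through F parallel to CZ: direction (-2/9, -2/27); meets YZ at A = (-5/18, 49/54)
A = Y + t·(Z−Y) with t = -5/2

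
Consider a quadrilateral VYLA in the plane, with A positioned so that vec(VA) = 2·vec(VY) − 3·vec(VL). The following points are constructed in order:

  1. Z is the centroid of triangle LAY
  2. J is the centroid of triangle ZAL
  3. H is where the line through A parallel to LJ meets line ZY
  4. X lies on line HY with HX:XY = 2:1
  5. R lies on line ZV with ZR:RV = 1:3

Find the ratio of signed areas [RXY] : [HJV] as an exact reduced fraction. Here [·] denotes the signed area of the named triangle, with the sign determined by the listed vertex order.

[RXY]:[HJV] = 5/12

Assign V = (0, 0), Y = (1, 0), L = (0, 1), A = (2, -3) — the answer is frame-independent, so this choice is without loss of generality.
1. Z is the centroid of triangle LAY ⇒ Z = (1, -2/3)
2. J is the centroid of triangle ZAL ⇒ J = (1, -8/9)
3. H is where the line through A parallel to LJ meets line ZY ⇒ H = (1, -10/9)
4. X lies on line HY with HX:XY = 2:1 ⇒ X = (1, -10/27)
5. R lies on line ZV with ZR:RV = 1:3 ⇒ R = (3/4, -1/2)
2·[RXY] = 5/54, 2·[HJV] = 2/9
[RXY]:[HJV] = 5/54:2/9 = 5/12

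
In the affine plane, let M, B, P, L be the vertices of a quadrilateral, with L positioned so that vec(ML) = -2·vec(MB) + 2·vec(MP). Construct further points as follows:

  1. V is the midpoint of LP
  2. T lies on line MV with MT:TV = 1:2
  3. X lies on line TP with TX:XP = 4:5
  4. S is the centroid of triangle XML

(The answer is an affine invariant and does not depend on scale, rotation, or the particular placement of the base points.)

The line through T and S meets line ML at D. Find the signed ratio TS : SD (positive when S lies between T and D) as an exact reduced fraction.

TS:SD = -2/29

Assign M = (0, 0), B = (1, 0), P = (0, 1), L = (-2, 2) — the answer is frame-independent, so this choice is without loss of generality.
1. V is the midpoint of LP ⇒ V = (-1, 3/2)
2. T lies on line MV with MT:TV = 1:2 ⇒ T = (-1/3, 1/2)
3. X lies on line TP with TX:XP = 4:5 ⇒ X = (-5/27, 13/18)
4. S is the centroid of triangle XML ⇒ S = (-59/81, 49/54)
line TS meets ML at D = (5, -5)
S = T + t·(D−T) with t = -2/27, so TS:SD = -2/27:29/27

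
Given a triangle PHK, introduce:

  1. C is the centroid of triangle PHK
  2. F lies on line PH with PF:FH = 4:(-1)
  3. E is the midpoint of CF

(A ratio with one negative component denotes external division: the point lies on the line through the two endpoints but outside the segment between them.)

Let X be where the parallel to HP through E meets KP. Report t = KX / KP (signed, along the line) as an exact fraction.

Work in coordinates with P = (0, 0), H = (1, 0), K = (0, 1).
1. C is the centroid of triangle PHK ⇒ C = (1/3, 1/3)
2. F lies on line PH with PF:FH = 4:(-1) ⇒ F = (4/3, 0)
3. E is the midpoint of CF ⇒ E = (5/6, 1/6)
through E parallel to HP: direction (-1, 0); meets KP at X = (0, 1/6)
X = K + t·(P−K) with t = 5/6

t = 5/6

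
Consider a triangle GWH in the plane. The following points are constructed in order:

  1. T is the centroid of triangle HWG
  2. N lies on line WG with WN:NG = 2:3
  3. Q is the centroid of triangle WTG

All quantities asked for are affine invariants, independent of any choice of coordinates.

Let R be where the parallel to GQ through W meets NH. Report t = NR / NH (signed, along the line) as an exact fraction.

Work in coordinates with G = (0, 0), W = (1, 0), H = (0, 1).
1. T is the centroid of triangle HWG ⇒ T = (1/3, 1/3)
2. N lies on line WG with WN:NG = 2:3 ⇒ N = (3/5, 0)
3. Q is the centroid of triangle WTG ⇒ Q = (4/9, 1/9)
through W parallel to GQ: direction (4/9, 1/9); meets NH at R = (15/23, -2/23)
R = N + t·(H−N) with t = -2/23

t = -2/23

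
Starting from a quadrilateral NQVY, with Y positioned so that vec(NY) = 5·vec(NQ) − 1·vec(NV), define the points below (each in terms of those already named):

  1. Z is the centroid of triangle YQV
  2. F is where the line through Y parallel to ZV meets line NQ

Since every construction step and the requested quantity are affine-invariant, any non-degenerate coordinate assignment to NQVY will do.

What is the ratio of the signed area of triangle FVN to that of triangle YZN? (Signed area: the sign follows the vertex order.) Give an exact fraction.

Choose coordinates N = (0, 0), Q = (1, 0), V = (0, 1), Y = (5, -1).
1. Z is the centroid of triangle YQV ⇒ Z = (2, 0)
2. F is where the line through Y parallel to ZV meets line NQ ⇒ F = (3, 0)
2·[FVN] = 3, 2·[YZN] = 2
[FVN]:[YZN] = 3:2 = 3/2

[FVN]:[YZN] = 3/2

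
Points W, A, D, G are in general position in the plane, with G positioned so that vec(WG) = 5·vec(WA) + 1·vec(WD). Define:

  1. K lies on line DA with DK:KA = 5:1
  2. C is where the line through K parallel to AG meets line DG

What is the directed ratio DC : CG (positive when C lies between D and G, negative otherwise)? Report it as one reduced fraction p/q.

Set W = (0, 0), A = (1, 0), D = (0, 1), G = (5, 1); any affine frame gives the same invariant.
1. K lies on line DA with DK:KA = 5:1 ⇒ K = (5/6, 1/6)
2. C is where the line through K parallel to AG meets line DG ⇒ C = (25/6, 1)
C = D + t·(G−D) with t = 5/6, so DC:CG = t:(1−t) = 5/6:1/6

DC:CG = 5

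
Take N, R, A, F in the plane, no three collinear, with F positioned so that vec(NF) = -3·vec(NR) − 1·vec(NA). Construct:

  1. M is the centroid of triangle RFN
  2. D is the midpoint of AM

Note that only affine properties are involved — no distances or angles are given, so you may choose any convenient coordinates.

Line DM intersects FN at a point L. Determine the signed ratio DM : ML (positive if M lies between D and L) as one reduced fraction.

DM:ML = -5

Assign N = (0, 0), R = (1, 0), A = (0, 1), F = (-3, -1) — the answer is frame-independent, so this choice is without loss of generality.
1. M is the centroid of triangle RFN ⇒ M = (-2/3, -1/3)
2. D is the midpoint of AM ⇒ D = (-1/3, 1/3)
line DM meets FN at L = (-3/5, -1/5)
M = D + t·(L−D) with t = 5/4, so DM:ML = 5/4:-1/4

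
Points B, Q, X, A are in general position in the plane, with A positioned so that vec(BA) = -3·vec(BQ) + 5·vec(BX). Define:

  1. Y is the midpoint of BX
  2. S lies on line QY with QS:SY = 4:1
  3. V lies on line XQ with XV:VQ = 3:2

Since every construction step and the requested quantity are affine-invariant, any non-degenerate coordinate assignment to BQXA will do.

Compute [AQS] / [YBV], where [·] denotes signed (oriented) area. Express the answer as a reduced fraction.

[AQS]:[YBV] = -8

Choose coordinates B = (0, 0), Q = (1, 0), X = (0, 1), A = (-3, 5).
1. Y is the midpoint of BX ⇒ Y = (0, 1/2)
2. S lies on line QY with QS:SY = 4:1 ⇒ S = (1/5, 2/5)
3. V lies on line XQ with XV:VQ = 3:2 ⇒ V = (3/5, 2/5)
2·[AQS] = -12/5, 2·[YBV] = 3/10
[AQS]:[YBV] = -12/5:3/10 = -8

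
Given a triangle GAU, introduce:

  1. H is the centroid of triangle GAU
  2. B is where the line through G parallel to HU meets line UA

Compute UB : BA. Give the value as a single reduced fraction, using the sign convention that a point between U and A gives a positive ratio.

UB:BA = -1/2

Assign G = (0, 0), A = (1, 0), U = (0, 1) — the answer is frame-independent, so this choice is without loss of generality.
1. H is the centroid of triangle GAU ⇒ H = (1/3, 1/3)
2. B is where the line through G parallel to HU meets line UA ⇒ B = (-1, 2)
B = U + t·(A−U) with t = -1, so UB:BA = t:(1−t) = -1:2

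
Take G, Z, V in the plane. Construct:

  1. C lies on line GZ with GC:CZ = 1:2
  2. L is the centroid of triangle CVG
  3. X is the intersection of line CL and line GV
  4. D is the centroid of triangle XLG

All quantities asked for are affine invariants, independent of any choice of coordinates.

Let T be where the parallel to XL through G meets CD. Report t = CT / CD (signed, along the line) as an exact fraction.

Assign G = (0, 0), Z = (1, 0), V = (0, 1) — the answer is frame-independent, so this choice is without loss of generality.
1. C lies on line GZ with GC:CZ = 1:2 ⇒ C = (1/3, 0)
2. L is the centroid of triangle CVG ⇒ L = (1/9, 1/3)
3. X is the intersection of line CL and line GV ⇒ X = (0, 1/2)
4. D is the centroid of triangle XLG ⇒ D = (1/27, 5/18)
through G parallel to XL: direction (1/9, -1/6); meets CD at T = (-5/9, 5/6)
T = C + t·(D−C) with t = 3

t = 3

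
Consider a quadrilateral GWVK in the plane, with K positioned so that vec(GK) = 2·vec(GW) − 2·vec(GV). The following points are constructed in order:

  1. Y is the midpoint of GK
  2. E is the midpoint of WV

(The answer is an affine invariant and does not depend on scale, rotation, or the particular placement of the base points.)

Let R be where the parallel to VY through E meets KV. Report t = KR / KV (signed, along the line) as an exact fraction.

t = 1/2

Assign G = (0, 0), W = (1, 0), V = (0, 1), K = (2, -2) — the answer is frame-independent, so this choice is without loss of generality.
1. Y is the midpoint of GK ⇒ Y = (1, -1)
2. E is the midpoint of WV ⇒ E = (1/2, 1/2)
through E parallel to VY: direction (1, -2); meets KV at R = (1, -1/2)
R = K + t·(V−K) with t = 1/2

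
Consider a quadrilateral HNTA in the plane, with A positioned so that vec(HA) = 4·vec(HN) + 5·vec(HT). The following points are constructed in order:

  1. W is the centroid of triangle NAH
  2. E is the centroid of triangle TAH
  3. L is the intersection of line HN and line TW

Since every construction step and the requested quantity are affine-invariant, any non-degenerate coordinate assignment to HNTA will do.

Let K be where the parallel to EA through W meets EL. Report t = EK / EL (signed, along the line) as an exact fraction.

t = -34/111

Set H = (0, 0), N = (1, 0), T = (0, 1), A = (4, 5); any affine frame gives the same invariant.
1. W is the centroid of triangle NAH ⇒ W = (5/3, 5/3)
2. E is the centroid of triangle TAH ⇒ E = (4/3, 2)
3. L is the intersection of line HN and line TW ⇒ L = (-5/2, 0)
through W parallel to EA: direction (8/3, 3); meets EL at K = (835/333, 290/111)
K = E + t·(L−E) with t = -34/111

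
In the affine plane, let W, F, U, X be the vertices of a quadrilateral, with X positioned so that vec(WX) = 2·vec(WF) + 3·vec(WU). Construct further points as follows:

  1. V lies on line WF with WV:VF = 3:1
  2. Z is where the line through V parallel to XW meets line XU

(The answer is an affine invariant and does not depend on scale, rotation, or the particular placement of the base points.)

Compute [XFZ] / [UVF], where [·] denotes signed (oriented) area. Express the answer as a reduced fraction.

[XFZ]:[UVF] = 18

Work in coordinates with W = (0, 0), F = (1, 0), U = (0, 1), X = (2, 3).
1. V lies on line WF with WV:VF = 3:1 ⇒ V = (3/4, 0)
2. Z is where the line through V parallel to XW meets line XU ⇒ Z = (17/4, 21/4)
2·[XFZ] = 9/2, 2·[UVF] = 1/4
[XFZ]:[UVF] = 9/2:1/4 = 18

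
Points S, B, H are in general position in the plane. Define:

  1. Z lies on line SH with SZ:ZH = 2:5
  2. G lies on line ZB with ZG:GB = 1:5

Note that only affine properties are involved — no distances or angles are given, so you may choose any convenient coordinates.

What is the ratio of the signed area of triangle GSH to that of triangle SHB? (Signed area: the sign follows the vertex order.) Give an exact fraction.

Choose coordinates S = (0, 0), B = (1, 0), H = (0, 1).
1. Z lies on line SH with SZ:ZH = 2:5 ⇒ Z = (0, 2/7)
2. G lies on line ZB with ZG:GB = 1:5 ⇒ G = (1/6, 5/21)
2·[GSH] = -1/6, 2·[SHB] = -1
[GSH]:[SHB] = -1/6:-1 = 1/6

[GSH]:[SHB] = 1/6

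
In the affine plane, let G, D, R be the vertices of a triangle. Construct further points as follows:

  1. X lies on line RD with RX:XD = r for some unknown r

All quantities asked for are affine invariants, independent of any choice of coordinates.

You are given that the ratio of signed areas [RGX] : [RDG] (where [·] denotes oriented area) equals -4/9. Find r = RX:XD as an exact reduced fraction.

Assign G = (0, 0), D = (1, 0), R = (0, 1) — the answer is frame-independent, so this choice is without loss of generality.
1. With RX:XD = r, write λ = r/(r+1) so X = R + λ·(D−R); X is affine-linear in λ
Every point depending on X is an affine combination of X and λ-independent points, so each such coordinate is linear in λ; the λ² term in each signed area is a multiple of (D−R)×(D−R) = 0, so 2·[RGX] and 2·[RDG] are each linear in λ. Evaluating at λ=0 and λ=1:
  2·[RGX] = λ,   2·[RDG] = -1
So [RGX]:[RDG] = (λ) / (-1). Setting this equal to -4/9:
  λ = -4/9·(-1)  ⇒  λ = 4/9
Then r = λ/(1−λ) = (4/9)/(5/9) = 4/5. Check: with r = 4/5, X = (4/9, 5/9) and [RGX]:[RDG] = -4/9 as required.

r = 4/5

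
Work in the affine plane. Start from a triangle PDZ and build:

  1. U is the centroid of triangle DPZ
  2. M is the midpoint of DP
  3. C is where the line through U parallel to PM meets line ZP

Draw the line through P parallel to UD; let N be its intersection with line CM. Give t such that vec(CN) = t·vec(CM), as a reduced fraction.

Choose coordinates P = (0, 0), D = (1, 0), Z = (0, 1).
1. U is the centroid of triangle DPZ ⇒ U = (1/3, 1/3)
2. M is the midpoint of DP ⇒ M = (1/2, 0)
3. C is where the line through U parallel to PM meets line ZP ⇒ C = (0, 1/3)
through P parallel to UD: direction (2/3, -1/3); meets CM at N = (2, -1)
N = C + t·(M−C) with t = 4

t = 4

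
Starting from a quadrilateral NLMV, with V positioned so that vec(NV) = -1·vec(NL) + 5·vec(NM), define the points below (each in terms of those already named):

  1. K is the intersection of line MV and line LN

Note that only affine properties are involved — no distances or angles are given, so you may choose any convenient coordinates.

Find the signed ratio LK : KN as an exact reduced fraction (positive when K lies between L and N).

LK:KN = 3

Choose coordinates N = (0, 0), L = (1, 0), M = (0, 1), V = (-1, 5).
1. K is the intersection of line MV and line LN ⇒ K = (1/4, 0)
K = L + t·(N−L) with t = 3/4, so LK:KN = t:(1−t) = 3/4:1/4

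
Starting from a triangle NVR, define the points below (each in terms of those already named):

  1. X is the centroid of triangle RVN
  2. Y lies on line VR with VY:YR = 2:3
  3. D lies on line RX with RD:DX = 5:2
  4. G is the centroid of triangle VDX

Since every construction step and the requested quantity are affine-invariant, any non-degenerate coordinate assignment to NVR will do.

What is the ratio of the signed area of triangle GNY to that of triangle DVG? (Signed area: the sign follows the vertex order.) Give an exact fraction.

Work in coordinates with N = (0, 0), V = (1, 0), R = (0, 1).
1. X is the centroid of triangle RVN ⇒ X = (1/3, 1/3)
2. Y lies on line VR with VY:YR = 2:3 ⇒ Y = (3/5, 2/5)
3. D lies on line RX with RD:DX = 5:2 ⇒ D = (5/21, 11/21)
4. G is the centroid of triangle VDX ⇒ G = (11/21, 2/7)
2·[GNY] = -4/105, 2·[DVG] = -2/63
[GNY]:[DVG] = -4/105:-2/63 = 6/5

[GNY]:[DVG] = 6/5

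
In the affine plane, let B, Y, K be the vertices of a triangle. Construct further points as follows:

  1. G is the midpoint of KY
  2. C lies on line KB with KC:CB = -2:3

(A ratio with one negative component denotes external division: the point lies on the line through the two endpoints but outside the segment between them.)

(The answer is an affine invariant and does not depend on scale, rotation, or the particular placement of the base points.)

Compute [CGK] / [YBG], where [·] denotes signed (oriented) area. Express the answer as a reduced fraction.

Set B = (0, 0), Y = (1, 0), K = (0, 1); any affine frame gives the same invariant.
1. G is the midpoint of KY ⇒ G = (1/2, 1/2)
2. C lies on line KB with KC:CB = -2:3 ⇒ C = (0, 3)
2·[CGK] = -1, 2·[YBG] = -1/2
[CGK]:[YBG] = -1:-1/2 = 2

[CGK]:[YBG] = 2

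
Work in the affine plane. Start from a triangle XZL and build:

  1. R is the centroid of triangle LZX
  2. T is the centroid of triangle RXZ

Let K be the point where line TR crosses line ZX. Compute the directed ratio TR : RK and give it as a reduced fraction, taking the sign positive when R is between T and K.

TR:RK = -2/3

Assign X = (0, 0), Z = (1, 0), L = (0, 1) — the answer is frame-independent, so this choice is without loss of generality.
1. R is the centroid of triangle LZX ⇒ R = (1/3, 1/3)
2. T is the centroid of triangle RXZ ⇒ T = (4/9, 1/9)
line TR meets ZX at K = (1/2, 0)
R = T + t·(K−T) with t = -2, so TR:RK = -2:3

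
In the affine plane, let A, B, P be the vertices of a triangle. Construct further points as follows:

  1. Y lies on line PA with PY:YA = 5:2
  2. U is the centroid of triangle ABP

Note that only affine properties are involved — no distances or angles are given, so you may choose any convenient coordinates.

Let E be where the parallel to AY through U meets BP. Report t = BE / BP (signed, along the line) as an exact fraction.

Work in coordinates with A = (0, 0), B = (1, 0), P = (0, 1).
1. Y lies on line PA with PY:YA = 5:2 ⇒ Y = (0, 2/7)
2. U is the centroid of triangle ABP ⇒ U = (1/3, 1/3)
through U parallel to AY: direction (0, 2/7); meets BP at E = (1/3, 2/3)
E = B + t·(P−B) with t = 2/3

t = 2/3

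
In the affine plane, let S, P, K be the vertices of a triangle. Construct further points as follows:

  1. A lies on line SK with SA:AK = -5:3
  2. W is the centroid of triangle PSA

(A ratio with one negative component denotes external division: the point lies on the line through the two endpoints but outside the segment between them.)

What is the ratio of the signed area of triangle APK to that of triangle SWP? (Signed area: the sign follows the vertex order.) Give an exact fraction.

[APK]:[SWP] = 9/5

Work in coordinates with S = (0, 0), P = (1, 0), K = (0, 1).
1. A lies on line SK with SA:AK = -5:3 ⇒ A = (0, 5/2)
2. W is the centroid of triangle PSA ⇒ W = (1/3, 5/6)
2·[APK] = -3/2, 2·[SWP] = -5/6
[APK]:[SWP] = -3/2:-5/6 = 9/5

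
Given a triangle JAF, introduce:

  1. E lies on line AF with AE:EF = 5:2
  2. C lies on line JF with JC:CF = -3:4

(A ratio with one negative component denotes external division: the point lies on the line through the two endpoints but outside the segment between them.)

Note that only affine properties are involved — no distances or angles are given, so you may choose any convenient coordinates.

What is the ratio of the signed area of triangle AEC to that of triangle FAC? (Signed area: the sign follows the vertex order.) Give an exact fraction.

Choose coordinates J = (0, 0), A = (1, 0), F = (0, 1).
1. E lies on line AF with AE:EF = 5:2 ⇒ E = (2/7, 5/7)
2. C lies on line JF with JC:CF = -3:4 ⇒ C = (0, -3)
2·[AEC] = 20/7, 2·[FAC] = -4
[AEC]:[FAC] = 20/7:-4 = -5/7

[AEC]:[FAC] = -5/7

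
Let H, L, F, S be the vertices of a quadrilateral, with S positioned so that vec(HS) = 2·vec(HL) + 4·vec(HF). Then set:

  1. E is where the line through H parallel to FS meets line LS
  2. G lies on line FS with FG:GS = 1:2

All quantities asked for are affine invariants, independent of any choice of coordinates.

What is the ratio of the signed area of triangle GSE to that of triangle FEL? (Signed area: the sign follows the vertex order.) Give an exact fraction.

Work in coordinates with H = (0, 0), L = (1, 0), F = (0, 1), S = (2, 4).
1. E is where the line through H parallel to FS meets line LS ⇒ E = (8/5, 12/5)
2. G lies on line FS with FG:GS = 1:2 ⇒ G = (2/3, 2)
2·[GSE] = -4/3, 2·[FEL] = -3
[GSE]:[FEL] = -4/3:-3 = 4/9

[GSE]:[FEL] = 4/9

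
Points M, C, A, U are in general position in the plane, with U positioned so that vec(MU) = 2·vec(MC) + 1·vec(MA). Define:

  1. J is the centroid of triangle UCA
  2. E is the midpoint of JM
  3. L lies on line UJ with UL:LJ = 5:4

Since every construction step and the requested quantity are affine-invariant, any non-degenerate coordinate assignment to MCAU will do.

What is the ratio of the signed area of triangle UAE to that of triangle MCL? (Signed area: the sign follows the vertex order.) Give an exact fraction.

Set M = (0, 0), C = (1, 0), A = (0, 1), U = (2, 1); any affine frame gives the same invariant.
1. J is the centroid of triangle UCA ⇒ J = (1, 2/3)
2. E is the midpoint of JM ⇒ E = (1/2, 1/3)
3. L lies on line UJ with UL:LJ = 5:4 ⇒ L = (13/9, 22/27)
2·[UAE] = 4/3, 2·[MCL] = 22/27
[UAE]:[MCL] = 4/3:22/27 = 18/11

[UAE]:[MCL] = 18/11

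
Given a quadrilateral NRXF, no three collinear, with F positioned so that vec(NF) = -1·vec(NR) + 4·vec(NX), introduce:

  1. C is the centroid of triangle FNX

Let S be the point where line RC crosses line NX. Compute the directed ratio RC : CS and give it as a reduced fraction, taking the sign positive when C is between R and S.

Set N = (0, 0), R = (1, 0), X = (0, 1), F = (-1, 4); any affine frame gives the same invariant.
1. C is the centroid of triangle FNX ⇒ C = (-1/3, 5/3)
line RC meets NX at S = (0, 5/4)
C = R + t·(S−R) with t = 4/3, so RC:CS = 4/3:-1/3

RC:CS = -4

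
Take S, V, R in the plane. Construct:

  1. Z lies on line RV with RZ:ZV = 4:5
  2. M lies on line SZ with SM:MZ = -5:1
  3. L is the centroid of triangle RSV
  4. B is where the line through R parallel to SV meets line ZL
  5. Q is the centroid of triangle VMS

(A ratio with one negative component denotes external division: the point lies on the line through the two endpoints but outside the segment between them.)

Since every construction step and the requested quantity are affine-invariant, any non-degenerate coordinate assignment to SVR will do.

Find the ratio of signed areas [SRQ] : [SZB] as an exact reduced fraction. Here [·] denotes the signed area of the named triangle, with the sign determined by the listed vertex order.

Choose coordinates S = (0, 0), V = (1, 0), R = (0, 1).
1. Z lies on line RV with RZ:ZV = 4:5 ⇒ Z = (4/9, 5/9)
2. M lies on line SZ with SM:MZ = -5:1 ⇒ M = (5/9, 25/36)
3. L is the centroid of triangle RSV ⇒ L = (1/3, 1/3)
4. B is where the line through R parallel to SV meets line ZL ⇒ B = (2/3, 1)
5. Q is the centroid of triangle VMS ⇒ Q = (14/27, 25/108)
2·[SRQ] = -14/27, 2·[SZB] = 2/27
[SRQ]:[SZB] = -14/27:2/27 = -7

[SRQ]:[SZB] = -7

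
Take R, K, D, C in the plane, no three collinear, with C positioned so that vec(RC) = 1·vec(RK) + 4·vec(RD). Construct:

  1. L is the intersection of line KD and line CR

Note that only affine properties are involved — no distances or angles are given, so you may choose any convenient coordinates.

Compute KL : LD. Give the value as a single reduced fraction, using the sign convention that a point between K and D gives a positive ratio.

Choose coordinates R = (0, 0), K = (1, 0), D = (0, 1), C = (1, 4).
1. L is the intersection of line KD and line CR ⇒ L = (1/5, 4/5)
L = K + t·(D−K) with t = 4/5, so KL:LD = t:(1−t) = 4/5:1/5

KL:LD = 4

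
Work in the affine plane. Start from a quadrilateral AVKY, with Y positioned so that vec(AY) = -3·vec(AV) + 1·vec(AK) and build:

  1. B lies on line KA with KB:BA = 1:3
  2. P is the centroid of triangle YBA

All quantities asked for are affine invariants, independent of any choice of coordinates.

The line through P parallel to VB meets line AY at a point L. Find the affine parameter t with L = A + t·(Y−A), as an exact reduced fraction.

Choose coordinates A = (0, 0), V = (1, 0), K = (0, 1), Y = (-3, 1).
1. B lies on line KA with KB:BA = 1:3 ⇒ B = (0, 3/4)
2. P is the centroid of triangle YBA ⇒ P = (-1, 7/12)
through P parallel to VB: direction (-1, 3/4); meets AY at L = (-2/5, 2/15)
L = A + t·(Y−A) with t = 2/15

t = 2/15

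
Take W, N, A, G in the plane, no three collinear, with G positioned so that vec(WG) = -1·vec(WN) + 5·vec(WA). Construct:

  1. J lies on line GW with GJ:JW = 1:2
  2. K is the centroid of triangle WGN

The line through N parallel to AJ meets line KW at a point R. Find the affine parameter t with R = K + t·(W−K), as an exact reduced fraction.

t = -11/10

Choose coordinates W = (0, 0), N = (1, 0), A = (0, 1), G = (-1, 5).
1. J lies on line GW with GJ:JW = 1:2 ⇒ J = (-2/3, 10/3)
2. K is the centroid of triangle WGN ⇒ K = (0, 5/3)
through N parallel to AJ: direction (-2/3, 7/3); meets KW at R = (0, 7/2)
R = K + t·(W−K) with t = -11/10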